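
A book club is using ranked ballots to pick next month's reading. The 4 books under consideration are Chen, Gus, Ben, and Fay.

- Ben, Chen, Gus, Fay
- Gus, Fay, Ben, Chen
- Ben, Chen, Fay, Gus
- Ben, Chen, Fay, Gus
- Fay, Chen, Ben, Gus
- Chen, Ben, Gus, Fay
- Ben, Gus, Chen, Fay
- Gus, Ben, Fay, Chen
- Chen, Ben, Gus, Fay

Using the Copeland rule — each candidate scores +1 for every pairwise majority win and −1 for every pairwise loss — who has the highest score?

Pairwise results:
  Chen vs Gus: Chen wins 6–3.
  Chen vs Ben: Ben wins 6–3.
  Chen vs Fay: Chen wins 6–3.
  Gus vs Ben: Ben wins 7–2.
  Gus vs Fay: Gus wins 6–3.
  Ben vs Fay: Ben wins 7–2.
Copeland scores (wins − losses):
  Chen: 2 − 1 = 1
  Gus: 1 − 2 = -1
  Ben: 3 − 0 = 3
  Fay: 0 − 3 = -3
Ben has the best Copeland score.

Ben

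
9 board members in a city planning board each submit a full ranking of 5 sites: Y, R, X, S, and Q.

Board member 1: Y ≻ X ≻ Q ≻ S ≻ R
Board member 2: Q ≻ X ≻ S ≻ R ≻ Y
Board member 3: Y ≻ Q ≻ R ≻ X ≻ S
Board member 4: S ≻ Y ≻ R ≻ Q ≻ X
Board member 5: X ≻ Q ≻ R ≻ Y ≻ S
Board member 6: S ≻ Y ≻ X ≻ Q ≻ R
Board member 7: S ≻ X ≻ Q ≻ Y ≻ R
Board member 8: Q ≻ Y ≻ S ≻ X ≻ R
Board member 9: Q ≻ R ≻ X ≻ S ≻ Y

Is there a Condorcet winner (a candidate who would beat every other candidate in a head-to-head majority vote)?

Head-to-head results (9 voters total):
Y vs R: Y wins 6–3.
Y vs X: Y wins 5–4.
Y vs S: S wins 5–4.
Y vs Q: Q wins 5–4.
R vs X: X wins 6–3.
R vs S: S wins 6–3.
R vs Q: Q wins 8–1.
X vs S: X wins 5–4.
X vs Q: Q wins 5–4.
S vs Q: Q wins 6–3.
Q beats each rival — Y (5–4), R (8–1), X (5–4), S (6–3) — so Q is the Condorcet winner.

Yes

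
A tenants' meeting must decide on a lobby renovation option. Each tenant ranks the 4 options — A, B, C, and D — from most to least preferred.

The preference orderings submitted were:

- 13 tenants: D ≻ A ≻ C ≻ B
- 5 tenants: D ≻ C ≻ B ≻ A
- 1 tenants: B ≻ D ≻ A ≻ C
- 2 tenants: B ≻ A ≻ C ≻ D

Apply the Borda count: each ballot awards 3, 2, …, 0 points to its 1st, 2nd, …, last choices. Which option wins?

Borda scores:
  A: 13·2 + 5·0 + 1 + 2·2 = 31
  B: 13·0 + 5·1 + 3 + 2·3 = 14
  C: 13·1 + 5·2 + 0 + 2·1 = 25
  D: 13·3 + 5·3 + 2 + 2·0 = 56
D has the highest total.

D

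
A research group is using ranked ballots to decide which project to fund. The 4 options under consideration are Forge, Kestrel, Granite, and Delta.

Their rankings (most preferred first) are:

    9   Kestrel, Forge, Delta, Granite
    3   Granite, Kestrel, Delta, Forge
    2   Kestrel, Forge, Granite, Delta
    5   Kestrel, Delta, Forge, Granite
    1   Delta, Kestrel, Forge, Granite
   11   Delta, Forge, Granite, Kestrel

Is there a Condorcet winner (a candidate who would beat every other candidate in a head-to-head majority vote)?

Head-to-head results (31 voters total):
Forge vs Kestrel: Kestrel wins 20–11.
Forge vs Granite: Forge wins 28–3.
Forge vs Delta: Delta wins 20–11.
Kestrel vs Granite: Kestrel wins 17–14.
Kestrel vs Delta: Kestrel wins 19–12.
Granite vs Delta: Delta wins 26–5.
Kestrel beats each rival — Forge (20–11), Granite (17–14), Delta (19–12) — so Kestrel is the Condorcet winner.

Yes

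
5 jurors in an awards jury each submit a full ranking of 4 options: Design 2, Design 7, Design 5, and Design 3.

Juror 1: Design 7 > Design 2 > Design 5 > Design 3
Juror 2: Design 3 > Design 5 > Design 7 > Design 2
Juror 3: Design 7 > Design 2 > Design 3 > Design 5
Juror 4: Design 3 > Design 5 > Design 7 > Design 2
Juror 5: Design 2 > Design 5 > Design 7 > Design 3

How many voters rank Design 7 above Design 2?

Ballots ranking Design 7 above Design 2: 4.
Ballots ranking Design 2 above Design 7: 1.
So 4 of 5 voters prefer Design 7 to Design 2.

4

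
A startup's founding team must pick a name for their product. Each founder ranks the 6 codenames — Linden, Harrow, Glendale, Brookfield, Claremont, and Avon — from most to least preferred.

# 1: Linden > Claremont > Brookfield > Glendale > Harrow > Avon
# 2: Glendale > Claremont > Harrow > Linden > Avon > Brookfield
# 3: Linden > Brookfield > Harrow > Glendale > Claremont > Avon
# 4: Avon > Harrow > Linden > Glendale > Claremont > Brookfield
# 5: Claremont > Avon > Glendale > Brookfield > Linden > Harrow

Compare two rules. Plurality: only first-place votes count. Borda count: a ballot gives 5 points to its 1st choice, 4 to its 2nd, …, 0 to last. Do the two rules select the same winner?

Yes

Plurality first-place counts: Linden 2, Harrow 0, Glendale 1, Brookfield 0, Claremont 1, Avon 1 → Linden.
Borda totals: Linden 16, Harrow 11, Glendale 14, Brookfield 9, Claremont 15, Avon 10 → Linden.
The two rules agree on Linden.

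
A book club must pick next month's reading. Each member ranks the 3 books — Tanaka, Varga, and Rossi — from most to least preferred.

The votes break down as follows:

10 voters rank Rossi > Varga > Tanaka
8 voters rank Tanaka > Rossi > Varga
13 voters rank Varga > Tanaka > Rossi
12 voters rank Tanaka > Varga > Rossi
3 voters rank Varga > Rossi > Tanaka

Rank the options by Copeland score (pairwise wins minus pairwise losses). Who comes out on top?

Pairwise results:
  Tanaka vs Varga: Varga wins 26–20.
  Tanaka vs Rossi: Tanaka wins 33–13.
  Varga vs Rossi: Varga wins 28–18.
Copeland scores (wins − losses):
  Tanaka: 1 − 1 = 0
  Varga: 2 − 0 = 2
  Rossi: 0 − 2 = -2
Varga has the best Copeland score.

Varga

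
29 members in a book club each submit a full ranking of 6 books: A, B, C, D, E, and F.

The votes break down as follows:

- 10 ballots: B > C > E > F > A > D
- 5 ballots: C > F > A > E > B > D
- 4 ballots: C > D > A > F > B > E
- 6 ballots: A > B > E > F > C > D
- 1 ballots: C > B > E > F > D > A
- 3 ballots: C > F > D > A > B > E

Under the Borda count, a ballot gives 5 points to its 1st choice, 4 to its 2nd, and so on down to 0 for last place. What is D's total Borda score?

26

Borda scores:
  A: 10·1 + 5·3 + 4·3 + 6·5 + 0 + 3·2 = 73
  B: 10·5 + 5·1 + 4·1 + 6·4 + 4 + 3·1 = 90
  C: 10·4 + 5·5 + 4·5 + 6·1 + 5 + 3·5 = 111
  D: 10·0 + 5·0 + 4·4 + 6·0 + 1 + 3·3 = 26
  E: 10·3 + 5·2 + 4·0 + 6·3 + 3 + 3·0 = 61
  F: 10·2 + 5·4 + 4·2 + 6·2 + 2 + 3·4 = 74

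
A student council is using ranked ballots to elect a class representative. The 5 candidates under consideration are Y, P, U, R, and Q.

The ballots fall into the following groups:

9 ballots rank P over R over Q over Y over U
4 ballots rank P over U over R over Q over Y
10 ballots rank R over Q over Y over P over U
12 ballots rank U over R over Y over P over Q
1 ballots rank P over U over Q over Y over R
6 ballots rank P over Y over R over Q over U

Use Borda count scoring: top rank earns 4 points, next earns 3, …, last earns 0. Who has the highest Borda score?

R

Borda scores:
  Y: 9·1 + 4·0 + 10·2 + 12·2 + 1 + 6·3 = 72
  P: 9·4 + 4·4 + 10·1 + 12·1 + 4 + 6·4 = 102
  U: 9·0 + 4·3 + 10·0 + 12·4 + 3 + 6·0 = 63
  R: 9·3 + 4·2 + 10·4 + 12·3 + 0 + 6·2 = 123
  Q: 9·2 + 4·1 + 10·3 + 12·0 + 2 + 6·1 = 60
R has the highest total.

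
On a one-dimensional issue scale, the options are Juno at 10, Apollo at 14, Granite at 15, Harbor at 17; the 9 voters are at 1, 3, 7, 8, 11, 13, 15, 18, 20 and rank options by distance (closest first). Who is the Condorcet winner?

Juno

With single-peaked preferences on a line, the Condorcet winner is the candidate closest to the median voter.
The median voter (position 11) is closest to Juno at 10.
Check: Juno vs Harbor — voters closer to Juno: 6 of 9.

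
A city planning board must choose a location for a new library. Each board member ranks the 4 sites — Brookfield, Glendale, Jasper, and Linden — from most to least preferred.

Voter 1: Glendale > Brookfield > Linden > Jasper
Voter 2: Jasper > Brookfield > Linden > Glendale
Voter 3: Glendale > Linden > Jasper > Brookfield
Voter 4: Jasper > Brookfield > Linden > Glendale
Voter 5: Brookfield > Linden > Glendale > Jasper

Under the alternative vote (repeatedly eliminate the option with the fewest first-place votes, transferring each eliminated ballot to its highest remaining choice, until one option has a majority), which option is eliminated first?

Linden

Round 1: Glendale 2, Jasper 2, Brookfield 1, Linden 0. Linden has the fewest and is eliminated.
Round 2: Glendale 2, Jasper 2, Brookfield 1. Brookfield has the fewest and is eliminated.
Round 3: Glendale 3, Jasper 2. Glendale has a majority.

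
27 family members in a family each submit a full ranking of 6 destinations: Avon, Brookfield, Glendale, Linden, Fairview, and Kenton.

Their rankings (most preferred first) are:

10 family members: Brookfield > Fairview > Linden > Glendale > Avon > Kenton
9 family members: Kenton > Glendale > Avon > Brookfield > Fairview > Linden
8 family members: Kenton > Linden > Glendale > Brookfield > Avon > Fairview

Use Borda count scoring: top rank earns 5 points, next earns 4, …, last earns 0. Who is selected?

Borda scores:
  Avon: 10·1 + 9·3 + 8·1 = 45
  Brookfield: 10·5 + 9·2 + 8·2 = 84
  Glendale: 10·2 + 9·4 + 8·3 = 80
  Linden: 10·3 + 9·0 + 8·4 = 62
  Fairview: 10·4 + 9·1 + 8·0 = 49
  Kenton: 10·0 + 9·5 + 8·5 = 85
Kenton has the highest total.

Kenton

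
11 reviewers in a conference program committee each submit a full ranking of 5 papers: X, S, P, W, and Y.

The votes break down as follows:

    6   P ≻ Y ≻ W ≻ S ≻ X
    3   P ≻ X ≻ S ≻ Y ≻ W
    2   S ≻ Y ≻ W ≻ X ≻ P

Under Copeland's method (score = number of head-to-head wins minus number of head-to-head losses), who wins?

Pairwise results:
  X vs S: S wins 8–3.
  X vs P: P wins 9–2.
  X vs W: W wins 8–3.
  X vs Y: Y wins 8–3.
  S vs P: P wins 9–2.
  S vs W: W wins 6–5.
  S vs Y: Y wins 6–5.
  P vs W: P wins 9–2.
  P vs Y: P wins 9–2.
  W vs Y: Y wins 11–0.
Copeland scores (wins − losses):
  X: 0 − 4 = -4
  S: 1 − 3 = -2
  P: 4 − 0 = 4
  W: 2 − 2 = 0
  Y: 3 − 1 = 2
P has the best Copeland score.

P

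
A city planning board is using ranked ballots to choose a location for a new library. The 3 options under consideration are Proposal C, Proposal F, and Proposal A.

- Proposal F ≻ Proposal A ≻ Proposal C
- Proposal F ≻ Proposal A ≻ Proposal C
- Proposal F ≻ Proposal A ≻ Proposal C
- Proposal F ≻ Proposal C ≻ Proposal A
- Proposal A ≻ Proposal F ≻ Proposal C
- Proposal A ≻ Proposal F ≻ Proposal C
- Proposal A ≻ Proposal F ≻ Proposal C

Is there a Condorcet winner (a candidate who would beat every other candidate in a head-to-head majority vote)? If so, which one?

Proposal F

Head-to-head results (7 voters total):
Proposal C vs Proposal F: Proposal F wins 7–0.
Proposal C vs Proposal A: Proposal A wins 6–1.
Proposal F vs Proposal A: Proposal F wins 4–3.
Proposal F beats each rival — Proposal C (7–0), Proposal A (4–3) — so Proposal F is the Condorcet winner.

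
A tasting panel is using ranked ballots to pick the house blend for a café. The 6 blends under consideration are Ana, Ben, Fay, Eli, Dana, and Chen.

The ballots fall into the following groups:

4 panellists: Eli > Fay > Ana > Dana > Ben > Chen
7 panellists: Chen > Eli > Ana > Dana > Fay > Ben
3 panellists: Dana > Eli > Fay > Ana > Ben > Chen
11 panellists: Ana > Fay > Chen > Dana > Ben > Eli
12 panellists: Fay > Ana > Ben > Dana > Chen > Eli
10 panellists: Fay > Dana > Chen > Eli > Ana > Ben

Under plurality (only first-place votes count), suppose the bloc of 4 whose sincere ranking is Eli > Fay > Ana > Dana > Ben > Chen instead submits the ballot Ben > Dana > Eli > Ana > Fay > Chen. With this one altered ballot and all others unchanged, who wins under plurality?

Fay

First-place totals with the altered ballot: Ana 11, Ben 4, Fay 22, Eli 0, Dana 3, Chen 7.
The winner is unchanged: still Fay.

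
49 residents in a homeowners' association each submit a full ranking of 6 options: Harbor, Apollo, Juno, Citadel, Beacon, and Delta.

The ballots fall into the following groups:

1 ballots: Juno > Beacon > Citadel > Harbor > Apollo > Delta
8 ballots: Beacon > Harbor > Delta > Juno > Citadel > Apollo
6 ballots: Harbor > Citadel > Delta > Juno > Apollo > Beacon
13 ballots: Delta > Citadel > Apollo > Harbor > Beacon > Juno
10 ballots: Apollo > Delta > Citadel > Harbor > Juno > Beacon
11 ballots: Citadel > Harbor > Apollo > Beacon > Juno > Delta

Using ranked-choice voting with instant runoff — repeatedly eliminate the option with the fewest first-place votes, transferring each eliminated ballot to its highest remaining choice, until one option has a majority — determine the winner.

Round 1: Delta 13, Citadel 11, Apollo 10, Beacon 8, Harbor 6, Juno 1. Juno has the fewest and is eliminated.
Round 2: Delta 13, Citadel 11, Apollo 10, Beacon 9, Harbor 6. Harbor has the fewest and is eliminated.
Round 3: Citadel 17, Delta 13, Apollo 10, Beacon 9. Beacon has the fewest and is eliminated.
Round 4: Delta 21, Citadel 18, Apollo 10. Apollo has the fewest and is eliminated.
Round 5: Delta 31, Citadel 18. Delta has a majority.

Delta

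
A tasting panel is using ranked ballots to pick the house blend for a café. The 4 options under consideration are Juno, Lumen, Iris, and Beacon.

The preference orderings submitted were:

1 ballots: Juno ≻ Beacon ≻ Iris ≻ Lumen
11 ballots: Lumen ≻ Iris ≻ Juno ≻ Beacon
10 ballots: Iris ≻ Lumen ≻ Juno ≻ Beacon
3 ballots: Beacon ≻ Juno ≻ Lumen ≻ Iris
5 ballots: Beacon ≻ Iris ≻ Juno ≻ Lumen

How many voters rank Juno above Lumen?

Ballots ranking Juno above Lumen: 1+3+5 = 9.
Ballots ranking Lumen above Juno: 11+10 = 21.
So 9 of 30 voters prefer Juno to Lumen.

9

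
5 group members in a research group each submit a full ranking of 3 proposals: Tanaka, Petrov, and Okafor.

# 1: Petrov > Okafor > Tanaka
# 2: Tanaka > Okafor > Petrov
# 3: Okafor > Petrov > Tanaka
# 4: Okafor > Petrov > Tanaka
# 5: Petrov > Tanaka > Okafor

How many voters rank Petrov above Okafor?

Ballots ranking Petrov above Okafor: 2.
Ballots ranking Okafor above Petrov: 3.
So 2 of 5 voters prefer Petrov to Okafor.

2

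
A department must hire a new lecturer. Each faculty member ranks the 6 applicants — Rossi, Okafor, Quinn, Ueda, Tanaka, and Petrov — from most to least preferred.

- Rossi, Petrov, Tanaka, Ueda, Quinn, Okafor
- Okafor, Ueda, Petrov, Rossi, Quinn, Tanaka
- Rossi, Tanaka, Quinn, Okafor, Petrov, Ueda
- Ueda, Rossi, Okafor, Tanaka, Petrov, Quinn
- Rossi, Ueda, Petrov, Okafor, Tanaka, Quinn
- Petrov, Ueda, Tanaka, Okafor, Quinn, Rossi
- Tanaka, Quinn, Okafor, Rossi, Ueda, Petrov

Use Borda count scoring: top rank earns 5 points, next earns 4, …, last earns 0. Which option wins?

Borda scores:
  Rossi: 5 + 2 + 5 + 4 + 5 + 0 + 2 = 23
  Okafor: 0 + 5 + 2 + 3 + 2 + 2 + 3 = 17
  Quinn: 1 + 1 + 3 + 0 + 0 + 1 + 4 = 10
  Ueda: 2 + 4 + 0 + 5 + 4 + 4 + 1 = 20
  Tanaka: 3 + 0 + 4 + 2 + 1 + 3 + 5 = 18
  Petrov: 4 + 3 + 1 + 1 + 3 + 5 + 0 = 17
Rossi has the highest total.

Rossi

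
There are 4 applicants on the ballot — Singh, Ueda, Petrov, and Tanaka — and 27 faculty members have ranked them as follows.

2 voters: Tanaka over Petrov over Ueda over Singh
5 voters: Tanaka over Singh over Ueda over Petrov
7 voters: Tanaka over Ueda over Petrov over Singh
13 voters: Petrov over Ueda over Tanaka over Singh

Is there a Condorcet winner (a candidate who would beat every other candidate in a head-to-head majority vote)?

Yes

Head-to-head results (27 voters total):
Singh vs Ueda: Ueda wins 22–5.
Singh vs Petrov: Petrov wins 22–5.
Singh vs Tanaka: Tanaka wins 27–0.
Ueda vs Petrov: Petrov wins 15–12.
Ueda vs Tanaka: Tanaka wins 14–13.
Petrov vs Tanaka: Tanaka wins 14–13.
Tanaka beats each rival — Singh (27–0), Ueda (14–13), Petrov (14–13) — so Tanaka is the Condorcet winner.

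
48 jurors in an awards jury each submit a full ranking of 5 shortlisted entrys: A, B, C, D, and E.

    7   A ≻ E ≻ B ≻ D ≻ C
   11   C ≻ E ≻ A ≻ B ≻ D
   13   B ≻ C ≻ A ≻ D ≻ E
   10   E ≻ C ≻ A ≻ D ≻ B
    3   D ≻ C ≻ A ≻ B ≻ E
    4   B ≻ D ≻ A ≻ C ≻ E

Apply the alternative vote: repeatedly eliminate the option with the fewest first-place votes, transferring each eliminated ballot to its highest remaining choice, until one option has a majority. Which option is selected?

E

Round 1: B 17, C 11, E 10, A 7, D 3. D has the fewest and is eliminated.
Round 2: B 17, C 14, E 10, A 7. A has the fewest and is eliminated.
Round 3: B 17, E 17, C 14. C has the fewest and is eliminated.
Round 4: E 28, B 20. E has a majority.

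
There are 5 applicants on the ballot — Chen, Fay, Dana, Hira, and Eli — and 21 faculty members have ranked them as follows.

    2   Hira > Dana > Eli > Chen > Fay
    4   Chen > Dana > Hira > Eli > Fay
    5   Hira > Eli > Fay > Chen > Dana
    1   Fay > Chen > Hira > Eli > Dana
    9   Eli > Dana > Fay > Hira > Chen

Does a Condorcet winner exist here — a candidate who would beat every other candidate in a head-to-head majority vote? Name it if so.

Head-to-head results (21 voters total):
Chen vs Fay: Fay wins 15–6.
Chen vs Dana: Dana wins 11–10.
Chen vs Hira: Hira wins 16–5.
Chen vs Eli: Eli wins 16–5.
Fay vs Dana: Dana wins 15–6.
Fay vs Hira: Hira wins 11–10.
Fay vs Eli: Eli wins 20–1.
Dana vs Hira: Dana wins 13–8.
Dana vs Eli: Eli wins 15–6.
Hira vs Eli: Hira wins 12–9.
No candidate beats all others: Dana beats Hira beats Eli beats Dana, a majority cycle.

There is no Condorcet winner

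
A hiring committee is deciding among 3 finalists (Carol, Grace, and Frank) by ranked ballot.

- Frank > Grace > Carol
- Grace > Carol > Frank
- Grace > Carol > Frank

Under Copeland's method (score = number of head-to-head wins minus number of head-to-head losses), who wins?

Grace

Pairwise results:
  Carol vs Grace: Grace wins 3–0.
  Carol vs Frank: Carol wins 2–1.
  Grace vs Frank: Grace wins 2–1.
Copeland scores (wins − losses):
  Carol: 1 − 1 = 0
  Grace: 2 − 0 = 2
  Frank: 0 − 2 = -2
Grace has the best Copeland score.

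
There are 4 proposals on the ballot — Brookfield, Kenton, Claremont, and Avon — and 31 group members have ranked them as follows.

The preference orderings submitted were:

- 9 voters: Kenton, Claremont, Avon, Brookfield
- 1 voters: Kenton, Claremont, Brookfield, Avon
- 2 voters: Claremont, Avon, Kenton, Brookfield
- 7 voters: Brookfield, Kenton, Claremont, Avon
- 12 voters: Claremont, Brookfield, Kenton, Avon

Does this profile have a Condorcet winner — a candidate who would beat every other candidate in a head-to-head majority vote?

No

Head-to-head results (31 voters total):
Brookfield vs Kenton: Brookfield wins 19–12.
Brookfield vs Claremont: Claremont wins 24–7.
Brookfield vs Avon: Brookfield wins 20–11.
Kenton vs Claremont: Kenton wins 17–14.
Kenton vs Avon: Kenton wins 29–2.
Claremont vs Avon: Claremont wins 31–0.
No candidate beats all others: Brookfield beats Kenton beats Claremont beats Brookfield, a majority cycle.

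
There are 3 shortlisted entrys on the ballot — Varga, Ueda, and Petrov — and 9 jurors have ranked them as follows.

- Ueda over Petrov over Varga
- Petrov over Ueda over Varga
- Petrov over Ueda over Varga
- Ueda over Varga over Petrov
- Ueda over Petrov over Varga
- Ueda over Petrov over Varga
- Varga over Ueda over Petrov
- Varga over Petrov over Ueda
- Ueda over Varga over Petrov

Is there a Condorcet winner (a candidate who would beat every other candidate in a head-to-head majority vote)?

Yes

Head-to-head results (9 voters total):
Varga vs Ueda: Ueda wins 7–2.
Varga vs Petrov: Petrov wins 5–4.
Ueda vs Petrov: Ueda wins 6–3.
Ueda beats each rival — Varga (7–2), Petrov (6–3) — so Ueda is the Condorcet winner.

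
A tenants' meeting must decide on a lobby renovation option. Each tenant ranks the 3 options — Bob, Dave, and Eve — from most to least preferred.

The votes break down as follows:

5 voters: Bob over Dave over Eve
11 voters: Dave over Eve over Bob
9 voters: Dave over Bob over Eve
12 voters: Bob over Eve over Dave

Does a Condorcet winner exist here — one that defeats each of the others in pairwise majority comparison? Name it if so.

Dave

Head-to-head results (37 voters total):
Bob vs Dave: Dave wins 20–17.
Bob vs Eve: Bob wins 26–11.
Dave vs Eve: Dave wins 25–12.
Dave beats each rival — Bob (20–17), Eve (25–12) — so Dave is the Condorcet winner.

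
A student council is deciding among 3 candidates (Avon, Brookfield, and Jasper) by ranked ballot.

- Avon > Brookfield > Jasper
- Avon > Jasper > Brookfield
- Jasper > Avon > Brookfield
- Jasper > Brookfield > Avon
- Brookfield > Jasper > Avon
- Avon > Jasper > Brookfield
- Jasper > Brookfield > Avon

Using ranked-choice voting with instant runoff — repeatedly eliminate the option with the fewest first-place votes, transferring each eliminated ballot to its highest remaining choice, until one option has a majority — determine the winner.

Round 1: Avon 3, Jasper 3, Brookfield 1. Brookfield has the fewest and is eliminated.
Round 2: Jasper 4, Avon 3. Jasper has a majority.

Jasper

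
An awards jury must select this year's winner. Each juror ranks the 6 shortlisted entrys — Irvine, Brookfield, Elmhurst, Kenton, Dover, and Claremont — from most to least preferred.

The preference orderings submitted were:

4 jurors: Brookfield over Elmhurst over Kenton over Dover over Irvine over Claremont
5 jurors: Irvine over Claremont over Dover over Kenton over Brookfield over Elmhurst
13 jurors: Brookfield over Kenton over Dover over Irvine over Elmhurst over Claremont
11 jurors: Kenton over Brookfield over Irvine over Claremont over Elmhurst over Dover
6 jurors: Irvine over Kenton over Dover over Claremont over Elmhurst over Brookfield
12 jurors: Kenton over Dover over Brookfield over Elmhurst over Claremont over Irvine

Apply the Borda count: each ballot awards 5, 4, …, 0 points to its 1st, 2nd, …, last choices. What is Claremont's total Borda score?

Borda scores:
  Irvine: 4·1 + 5·5 + 13·2 + 11·3 + 6·5 + 12·0 = 118
  Brookfield: 4·5 + 5·1 + 13·5 + 11·4 + 6·0 + 12·3 = 170
  Elmhurst: 4·4 + 5·0 + 13·1 + 11·1 + 6·1 + 12·2 = 70
  Kenton: 4·3 + 5·2 + 13·4 + 11·5 + 6·4 + 12·5 = 213
  Dover: 4·2 + 5·3 + 13·3 + 11·0 + 6·3 + 12·4 = 128
  Claremont: 4·0 + 5·4 + 13·0 + 11·2 + 6·2 + 12·1 = 66

66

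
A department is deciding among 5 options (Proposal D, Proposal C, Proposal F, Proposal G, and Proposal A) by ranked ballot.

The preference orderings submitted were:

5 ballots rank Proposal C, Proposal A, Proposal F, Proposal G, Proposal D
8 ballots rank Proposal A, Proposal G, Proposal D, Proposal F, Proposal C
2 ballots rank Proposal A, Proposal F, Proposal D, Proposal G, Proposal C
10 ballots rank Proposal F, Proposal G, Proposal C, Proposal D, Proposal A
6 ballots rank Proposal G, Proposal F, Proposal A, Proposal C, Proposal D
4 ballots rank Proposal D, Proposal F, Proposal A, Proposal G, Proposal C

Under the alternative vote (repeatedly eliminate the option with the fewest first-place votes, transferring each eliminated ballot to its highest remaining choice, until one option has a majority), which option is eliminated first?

Round 1: Proposal F 10, Proposal A 10, Proposal G 6, Proposal C 5, Proposal D 4. Proposal D has the fewest and is eliminated.
Round 2: Proposal F 14, Proposal A 10, Proposal G 6, Proposal C 5. Proposal C has the fewest and is eliminated.
Round 3: Proposal A 15, Proposal F 14, Proposal G 6. Proposal G has the fewest and is eliminated.
Round 4: Proposal F 20, Proposal A 15. Proposal F has a majority.

Proposal D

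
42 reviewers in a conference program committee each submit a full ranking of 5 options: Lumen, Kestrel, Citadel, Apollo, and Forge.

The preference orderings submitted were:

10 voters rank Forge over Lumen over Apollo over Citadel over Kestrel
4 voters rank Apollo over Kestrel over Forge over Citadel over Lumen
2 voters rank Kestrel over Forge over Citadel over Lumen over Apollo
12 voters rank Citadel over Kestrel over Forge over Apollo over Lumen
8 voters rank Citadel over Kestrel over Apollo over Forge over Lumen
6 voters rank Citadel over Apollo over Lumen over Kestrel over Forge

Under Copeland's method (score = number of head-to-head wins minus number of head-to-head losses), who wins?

Citadel

Pairwise results:
  Lumen vs Kestrel: Kestrel wins 26–16.
  Lumen vs Citadel: Citadel wins 32–10.
  Lumen vs Apollo: Apollo wins 30–12.
  Lumen vs Forge: Forge wins 36–6.
  Kestrel vs Citadel: Citadel wins 36–6.
  Kestrel vs Apollo: Kestrel wins 22–20.
  Kestrel vs Forge: Kestrel wins 32–10.
  Citadel vs Apollo: Citadel wins 28–14.
  Citadel vs Forge: Citadel wins 26–16.
  Apollo vs Forge: Forge wins 24–18.
Copeland scores (wins − losses):
  Lumen: 0 − 4 = -4
  Kestrel: 3 − 1 = 2
  Citadel: 4 − 0 = 4
  Apollo: 1 − 3 = -2
  Forge: 2 − 2 = 0
Citadel has the best Copeland score.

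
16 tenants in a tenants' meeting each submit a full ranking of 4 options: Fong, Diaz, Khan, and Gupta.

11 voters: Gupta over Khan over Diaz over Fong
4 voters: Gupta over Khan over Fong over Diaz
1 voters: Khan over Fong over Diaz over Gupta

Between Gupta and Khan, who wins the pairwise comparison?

Ballots ranking Gupta above Khan: 11+4 = 15.
Ballots ranking Khan above Gupta: 1.
Gupta wins the head-to-head, 15–1.

Gupta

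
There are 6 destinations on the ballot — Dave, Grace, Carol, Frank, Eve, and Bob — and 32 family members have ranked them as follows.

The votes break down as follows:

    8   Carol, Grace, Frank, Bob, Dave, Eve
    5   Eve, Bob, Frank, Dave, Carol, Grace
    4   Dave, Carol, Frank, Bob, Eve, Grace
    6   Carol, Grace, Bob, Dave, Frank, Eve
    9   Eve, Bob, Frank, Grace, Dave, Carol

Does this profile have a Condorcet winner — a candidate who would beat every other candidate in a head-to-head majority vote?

Head-to-head results (32 voters total):
Dave vs Grace: Grace wins 23–9.
Dave vs Carol: Dave wins 18–14.
Dave vs Frank: Frank wins 22–10.
Dave vs Eve: Dave wins 18–14.
Dave vs Bob: Bob wins 28–4.
Grace vs Carol: Carol wins 23–9.
Grace vs Frank: Frank wins 18–14.
Grace vs Eve: Eve wins 18–14.
Grace vs Bob: Bob wins 18–14.
Carol vs Frank: Carol wins 18–14.
Carol vs Eve: Carol wins 18–14.
Carol vs Bob: Carol wins 18–14.
Frank vs Eve: Frank wins 18–14.
Frank vs Bob: Bob wins 20–12.
Eve vs Bob: Bob wins 18–14.
No candidate beats all others: Dave beats Carol beats Grace beats Dave, a majority cycle.

No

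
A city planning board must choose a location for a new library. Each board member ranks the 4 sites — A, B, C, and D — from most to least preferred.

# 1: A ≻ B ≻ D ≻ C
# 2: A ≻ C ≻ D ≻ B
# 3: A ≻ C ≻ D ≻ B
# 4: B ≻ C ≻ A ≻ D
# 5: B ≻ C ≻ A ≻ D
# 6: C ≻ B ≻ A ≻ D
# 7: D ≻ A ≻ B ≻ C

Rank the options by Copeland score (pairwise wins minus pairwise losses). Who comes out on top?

Pairwise results:
  A vs B: A wins 4–3.
  A vs C: A wins 4–3.
  A vs D: A wins 6–1.
  B vs C: B wins 4–3.
  B vs D: B wins 4–3.
  C vs D: C wins 5–2.
Copeland scores (wins − losses):
  A: 3 − 0 = 3
  B: 2 − 1 = 1
  C: 1 − 2 = -1
  D: 0 − 3 = -3
A has the best Copeland score.

A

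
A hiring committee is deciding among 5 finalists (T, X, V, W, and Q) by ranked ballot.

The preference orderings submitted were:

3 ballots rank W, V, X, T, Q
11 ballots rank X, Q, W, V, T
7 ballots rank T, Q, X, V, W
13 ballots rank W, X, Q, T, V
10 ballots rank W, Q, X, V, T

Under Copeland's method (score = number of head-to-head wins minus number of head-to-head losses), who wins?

Pairwise results:
  T vs X: X wins 37–7.
  T vs V: V wins 24–20.
  T vs W: W wins 37–7.
  T vs Q: Q wins 34–10.
  X vs V: X wins 41–3.
  X vs W: W wins 26–18.
  X vs Q: X wins 27–17.
  V vs W: W wins 37–7.
  V vs Q: Q wins 41–3.
  W vs Q: W wins 26–18.
Copeland scores (wins − losses):
  T: 0 − 4 = -4
  X: 3 − 1 = 2
  V: 1 − 3 = -2
  W: 4 − 0 = 4
  Q: 2 − 2 = 0
W has the best Copeland score.

W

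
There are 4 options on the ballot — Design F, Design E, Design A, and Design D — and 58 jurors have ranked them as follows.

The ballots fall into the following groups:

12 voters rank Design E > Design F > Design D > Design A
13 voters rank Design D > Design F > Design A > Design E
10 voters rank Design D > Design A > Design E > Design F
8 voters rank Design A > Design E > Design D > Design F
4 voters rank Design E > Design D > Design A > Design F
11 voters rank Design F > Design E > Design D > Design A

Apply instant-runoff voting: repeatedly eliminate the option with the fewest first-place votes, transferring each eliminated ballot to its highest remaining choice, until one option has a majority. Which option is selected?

Design E

Round 1: Design D 23, Design E 16, Design F 11, Design A 8. Design A has the fewest and is eliminated.
Round 2: Design E 24, Design D 23, Design F 11. Design F has the fewest and is eliminated.
Round 3: Design E 35, Design D 23. Design E has a majority.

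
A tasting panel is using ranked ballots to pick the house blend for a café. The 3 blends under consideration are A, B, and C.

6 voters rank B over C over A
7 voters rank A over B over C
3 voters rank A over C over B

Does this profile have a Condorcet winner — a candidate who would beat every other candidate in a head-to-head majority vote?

Head-to-head results (16 voters total):
A vs B: A wins 10–6.
A vs C: A wins 10–6.
B vs C: B wins 13–3.
A beats each rival — B (10–6), C (10–6) — so A is the Condorcet winner.

Yes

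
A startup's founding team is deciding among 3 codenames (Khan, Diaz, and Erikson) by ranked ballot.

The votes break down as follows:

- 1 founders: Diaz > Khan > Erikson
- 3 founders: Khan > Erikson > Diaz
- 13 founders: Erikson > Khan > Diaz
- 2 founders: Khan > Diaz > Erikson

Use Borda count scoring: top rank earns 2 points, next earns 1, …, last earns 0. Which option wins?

Borda scores:
  Khan: 1 + 3·2 + 13·1 + 2·2 = 24
  Diaz: 2 + 3·0 + 13·0 + 2·1 = 4
  Erikson: 0 + 3·1 + 13·2 + 2·0 = 29
Erikson has the highest total.

Erikson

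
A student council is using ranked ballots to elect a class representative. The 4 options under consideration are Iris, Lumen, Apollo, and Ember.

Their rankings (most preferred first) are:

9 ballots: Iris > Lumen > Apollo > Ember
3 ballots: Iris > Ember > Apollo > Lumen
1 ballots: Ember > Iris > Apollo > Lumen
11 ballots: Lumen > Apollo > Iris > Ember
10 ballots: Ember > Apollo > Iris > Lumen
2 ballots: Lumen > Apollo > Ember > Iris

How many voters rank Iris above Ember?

Ballots ranking Iris above Ember: 9+3+11 = 23.
Ballots ranking Ember above Iris: 1+10+2 = 13.
So 23 of 36 voters prefer Iris to Ember.

23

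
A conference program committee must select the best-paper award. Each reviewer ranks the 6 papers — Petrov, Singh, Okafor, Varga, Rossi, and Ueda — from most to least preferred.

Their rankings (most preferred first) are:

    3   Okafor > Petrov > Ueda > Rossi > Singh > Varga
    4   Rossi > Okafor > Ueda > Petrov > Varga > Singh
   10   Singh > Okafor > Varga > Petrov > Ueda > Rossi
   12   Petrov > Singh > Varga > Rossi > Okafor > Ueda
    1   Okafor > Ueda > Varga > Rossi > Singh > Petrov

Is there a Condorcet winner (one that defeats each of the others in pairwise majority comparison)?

No

Head-to-head results (30 voters total):
Petrov vs Singh: Petrov wins 19–11.
Petrov vs Okafor: Okafor wins 18–12.
Petrov vs Varga: Petrov wins 19–11.
Petrov vs Rossi: Petrov wins 25–5.
Petrov vs Ueda: Petrov wins 25–5.
Singh vs Okafor: Singh wins 22–8.
Singh vs Varga: Singh wins 25–5.
Singh vs Rossi: Singh wins 22–8.
Singh vs Ueda: Singh wins 22–8.
Okafor vs Varga: Okafor wins 18–12.
Okafor vs Rossi: Rossi wins 16–14.
Okafor vs Ueda: Okafor wins 30–0.
Varga vs Rossi: Varga wins 23–7.
Varga vs Ueda: Varga wins 22–8.
Rossi vs Ueda: Rossi wins 16–14.
No candidate beats all others: Petrov beats Singh beats Okafor beats Petrov, a majority cycle.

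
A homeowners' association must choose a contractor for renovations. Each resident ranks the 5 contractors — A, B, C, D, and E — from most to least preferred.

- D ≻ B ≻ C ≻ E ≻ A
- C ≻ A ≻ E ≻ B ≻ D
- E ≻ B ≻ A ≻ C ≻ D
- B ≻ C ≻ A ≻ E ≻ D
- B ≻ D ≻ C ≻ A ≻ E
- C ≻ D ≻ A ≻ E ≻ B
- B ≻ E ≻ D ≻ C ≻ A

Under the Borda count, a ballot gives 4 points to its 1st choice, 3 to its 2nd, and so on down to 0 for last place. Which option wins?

B

Borda scores:
  A: 0 + 3 + 2 + 2 + 1 + 2 + 0 = 10
  B: 3 + 1 + 3 + 4 + 4 + 0 + 4 = 19
  C: 2 + 4 + 1 + 3 + 2 + 4 + 1 = 17
  D: 4 + 0 + 0 + 0 + 3 + 3 + 2 = 12
  E: 1 + 2 + 4 + 1 + 0 + 1 + 3 = 12
B has the highest total.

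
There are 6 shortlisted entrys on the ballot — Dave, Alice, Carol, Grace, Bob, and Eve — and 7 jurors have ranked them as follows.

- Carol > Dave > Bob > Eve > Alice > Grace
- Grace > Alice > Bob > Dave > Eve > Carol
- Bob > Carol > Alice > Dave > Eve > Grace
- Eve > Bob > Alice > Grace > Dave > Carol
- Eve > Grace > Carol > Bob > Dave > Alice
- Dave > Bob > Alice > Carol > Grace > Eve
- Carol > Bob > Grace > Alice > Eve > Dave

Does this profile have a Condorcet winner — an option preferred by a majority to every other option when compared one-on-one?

Yes

Head-to-head results (7 voters total):
Dave vs Alice: Alice wins 4–3.
Dave vs Carol: Carol wins 4–3.
Dave vs Grace: Grace wins 4–3.
Dave vs Bob: Bob wins 5–2.
Dave vs Eve: Dave wins 4–3.
Alice vs Carol: Carol wins 4–3.
Alice vs Grace: Alice wins 4–3.
Alice vs Bob: Bob wins 6–1.
Alice vs Eve: Alice wins 4–3.
Carol vs Grace: Carol wins 4–3.
Carol vs Bob: Bob wins 4–3.
Carol vs Eve: Carol wins 4–3.
Grace vs Bob: Bob wins 5–2.
Grace vs Eve: Eve wins 4–3.
Bob vs Eve: Bob wins 5–2.
Bob beats each rival — Dave (5–2), Alice (6–1), Carol (4–3), Grace (5–2), Eve (5–2) — so Bob is the Condorcet winner.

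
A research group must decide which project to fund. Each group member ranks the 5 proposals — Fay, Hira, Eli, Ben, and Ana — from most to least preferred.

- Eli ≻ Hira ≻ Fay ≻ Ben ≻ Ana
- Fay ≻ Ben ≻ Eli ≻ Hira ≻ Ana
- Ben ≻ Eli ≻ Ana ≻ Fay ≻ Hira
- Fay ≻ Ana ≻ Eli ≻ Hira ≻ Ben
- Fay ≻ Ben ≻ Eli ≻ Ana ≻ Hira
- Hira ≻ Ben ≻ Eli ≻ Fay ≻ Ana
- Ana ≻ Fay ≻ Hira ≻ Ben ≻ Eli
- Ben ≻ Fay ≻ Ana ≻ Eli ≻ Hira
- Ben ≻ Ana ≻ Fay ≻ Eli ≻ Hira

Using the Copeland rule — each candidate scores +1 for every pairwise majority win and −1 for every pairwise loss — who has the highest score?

Pairwise results:
  Fay vs Hira: Fay wins 7–2.
  Fay vs Eli: Fay wins 6–3.
  Fay vs Ben: Fay wins 5–4.
  Fay vs Ana: Fay wins 6–3.
  Hira vs Eli: Eli wins 7–2.
  Hira vs Ben: Ben wins 5–4.
  Hira vs Ana: Ana wins 6–3.
  Eli vs Ben: Ben wins 7–2.
  Eli vs Ana: Eli wins 5–4.
  Ben vs Ana: Ben wins 7–2.
Copeland scores (wins − losses):
  Fay: 4 − 0 = 4
  Hira: 0 − 4 = -4
  Eli: 2 − 2 = 0
  Ben: 3 − 1 = 2
  Ana: 1 − 3 = -2
Fay has the best Copeland score.

Fay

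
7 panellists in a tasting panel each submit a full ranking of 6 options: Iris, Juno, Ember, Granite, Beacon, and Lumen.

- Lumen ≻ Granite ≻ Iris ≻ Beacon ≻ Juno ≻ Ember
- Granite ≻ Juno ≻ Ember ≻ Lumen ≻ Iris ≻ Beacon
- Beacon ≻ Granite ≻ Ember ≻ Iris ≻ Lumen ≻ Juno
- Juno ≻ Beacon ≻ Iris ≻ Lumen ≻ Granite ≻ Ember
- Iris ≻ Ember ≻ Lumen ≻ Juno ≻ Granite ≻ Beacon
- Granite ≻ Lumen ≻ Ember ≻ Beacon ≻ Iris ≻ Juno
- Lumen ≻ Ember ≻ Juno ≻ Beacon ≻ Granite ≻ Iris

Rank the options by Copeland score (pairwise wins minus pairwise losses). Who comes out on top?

Pairwise results:
  Iris vs Juno: Iris wins 4–3.
  Iris vs Ember: Ember wins 4–3.
  Iris vs Granite: Granite wins 5–2.
  Iris vs Beacon: Beacon wins 4–3.
  Iris vs Lumen: Lumen wins 4–3.
  Juno vs Ember: Ember wins 4–3.
  Juno vs Granite: Granite wins 4–3.
  Juno vs Beacon: Juno wins 4–3.
  Juno vs Lumen: Lumen wins 5–2.
  Ember vs Granite: Granite wins 5–2.
  Ember vs Beacon: Ember wins 4–3.
  Ember vs Lumen: Lumen wins 4–3.
  Granite vs Beacon: Granite wins 4–3.
  Granite vs Lumen: Lumen wins 4–3.
  Beacon vs Lumen: Lumen wins 5–2.
Copeland scores (wins − losses):
  Iris: 1 − 4 = -3
  Juno: 1 − 4 = -3
  Ember: 3 − 2 = 1
  Granite: 4 − 1 = 3
  Beacon: 1 − 4 = -3
  Lumen: 5 − 0 = 5
Lumen has the best Copeland score.

Lumen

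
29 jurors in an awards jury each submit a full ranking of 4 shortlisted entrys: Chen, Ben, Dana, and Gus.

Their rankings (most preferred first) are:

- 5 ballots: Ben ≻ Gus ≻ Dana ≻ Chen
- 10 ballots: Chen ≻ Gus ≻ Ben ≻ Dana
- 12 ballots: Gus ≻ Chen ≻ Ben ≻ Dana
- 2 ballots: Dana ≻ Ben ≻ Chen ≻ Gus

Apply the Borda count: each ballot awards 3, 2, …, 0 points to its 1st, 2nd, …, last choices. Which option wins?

Borda scores:
  Chen: 5·0 + 10·3 + 12·2 + 2·1 = 56
  Ben: 5·3 + 10·1 + 12·1 + 2·2 = 41
  Dana: 5·1 + 10·0 + 12·0 + 2·3 = 11
  Gus: 5·2 + 10·2 + 12·3 + 2·0 = 66
Gus has the highest total.

Gus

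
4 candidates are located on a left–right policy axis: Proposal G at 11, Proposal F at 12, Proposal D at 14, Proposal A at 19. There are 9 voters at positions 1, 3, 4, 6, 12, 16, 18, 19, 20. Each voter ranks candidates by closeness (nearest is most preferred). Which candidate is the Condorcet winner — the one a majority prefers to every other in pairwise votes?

With single-peaked preferences on a line, the Condorcet winner is the candidate closest to the median voter.
The median voter (position 12) is closest to Proposal F at 12.
Check: Proposal F vs Proposal G — voters closer to Proposal F: 5 of 9.

Proposal F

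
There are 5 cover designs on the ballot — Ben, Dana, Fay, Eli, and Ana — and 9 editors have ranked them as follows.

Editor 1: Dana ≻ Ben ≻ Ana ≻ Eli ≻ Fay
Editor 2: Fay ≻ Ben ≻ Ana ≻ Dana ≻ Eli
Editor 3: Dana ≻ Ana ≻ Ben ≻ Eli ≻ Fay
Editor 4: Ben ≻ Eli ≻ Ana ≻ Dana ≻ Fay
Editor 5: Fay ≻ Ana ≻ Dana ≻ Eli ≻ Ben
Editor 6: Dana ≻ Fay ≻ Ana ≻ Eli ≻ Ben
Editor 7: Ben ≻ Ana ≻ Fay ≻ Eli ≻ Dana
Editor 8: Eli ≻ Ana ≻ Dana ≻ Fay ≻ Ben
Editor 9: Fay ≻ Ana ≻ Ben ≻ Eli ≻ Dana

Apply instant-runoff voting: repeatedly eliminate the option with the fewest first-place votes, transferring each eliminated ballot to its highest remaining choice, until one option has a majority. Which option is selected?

Dana

Round 1: Dana 3, Fay 3, Ben 2, Eli 1, Ana 0. Ana has the fewest and is eliminated.
Round 2: Dana 3, Fay 3, Ben 2, Eli 1. Eli has the fewest and is eliminated.
Round 3: Dana 4, Fay 3, Ben 2. Ben has the fewest and is eliminated.
Round 4: Dana 5, Fay 4. Dana has a majority.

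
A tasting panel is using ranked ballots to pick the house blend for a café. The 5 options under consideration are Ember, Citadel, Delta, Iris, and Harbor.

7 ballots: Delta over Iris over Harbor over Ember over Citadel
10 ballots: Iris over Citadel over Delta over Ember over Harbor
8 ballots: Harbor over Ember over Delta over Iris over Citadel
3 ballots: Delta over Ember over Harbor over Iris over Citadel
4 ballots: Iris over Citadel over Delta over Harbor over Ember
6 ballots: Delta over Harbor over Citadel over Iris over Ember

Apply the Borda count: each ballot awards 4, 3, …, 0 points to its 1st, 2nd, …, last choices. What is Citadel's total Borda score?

54

Borda scores:
  Ember: 7·1 + 10·1 + 8·3 + 3·3 + 4·0 + 6·0 = 50
  Citadel: 7·0 + 10·3 + 8·0 + 3·0 + 4·3 + 6·2 = 54
  Delta: 7·4 + 10·2 + 8·2 + 3·4 + 4·2 + 6·4 = 108
  Iris: 7·3 + 10·4 + 8·1 + 3·1 + 4·4 + 6·1 = 94
  Harbor: 7·2 + 10·0 + 8·4 + 3·2 + 4·1 + 6·3 = 74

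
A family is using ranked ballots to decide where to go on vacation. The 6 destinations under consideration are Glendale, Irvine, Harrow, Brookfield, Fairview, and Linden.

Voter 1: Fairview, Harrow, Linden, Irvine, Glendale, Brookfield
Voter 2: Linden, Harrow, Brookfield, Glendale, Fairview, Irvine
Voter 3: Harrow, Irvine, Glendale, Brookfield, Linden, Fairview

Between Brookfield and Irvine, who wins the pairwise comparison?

Ballots ranking Brookfield above Irvine: 1.
Ballots ranking Irvine above Brookfield: 2.
Irvine wins the head-to-head, 2–1.

Irvine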